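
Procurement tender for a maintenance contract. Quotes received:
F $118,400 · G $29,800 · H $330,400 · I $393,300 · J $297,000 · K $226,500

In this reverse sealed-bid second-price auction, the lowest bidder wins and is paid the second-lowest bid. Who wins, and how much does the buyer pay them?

G is paid $118,400

Sorting bids: 29,800 (G) < 118,400 (F) < 226,500 (K) < 297,000 (J) < 330,400 (H) < 393,300 (I)
Second-price: G is paid F's bid of $118,400.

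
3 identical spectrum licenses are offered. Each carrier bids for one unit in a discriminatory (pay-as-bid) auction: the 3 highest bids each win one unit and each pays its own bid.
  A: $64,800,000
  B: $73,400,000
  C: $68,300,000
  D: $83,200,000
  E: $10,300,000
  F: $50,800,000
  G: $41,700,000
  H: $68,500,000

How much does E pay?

E pays $0

Ordering the bids: 83,200,000 (D), 73,400,000 (B), 68,500,000 (H), 68,300,000 (C), 64,800,000 (A), …
The 3 highest are D, B, H.
E does not win → $0.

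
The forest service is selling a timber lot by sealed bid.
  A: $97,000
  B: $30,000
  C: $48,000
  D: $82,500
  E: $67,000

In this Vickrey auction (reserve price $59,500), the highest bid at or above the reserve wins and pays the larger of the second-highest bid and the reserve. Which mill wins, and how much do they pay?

Vickrey auction (reserve price $59,500): the highest bid at or above the reserve wins and pays the larger of the second-highest bid and the reserve.
Sorting bids: 97,000 (A) > 82,500 (D) > 67,000 (E) > 48,000 (C) > 30,000 (B)
Highest eligible bid: A at $97,000.
max(second-highest $82,500, reserve $59,500) = $82,500; the reserve does not bind.

A pays $82,500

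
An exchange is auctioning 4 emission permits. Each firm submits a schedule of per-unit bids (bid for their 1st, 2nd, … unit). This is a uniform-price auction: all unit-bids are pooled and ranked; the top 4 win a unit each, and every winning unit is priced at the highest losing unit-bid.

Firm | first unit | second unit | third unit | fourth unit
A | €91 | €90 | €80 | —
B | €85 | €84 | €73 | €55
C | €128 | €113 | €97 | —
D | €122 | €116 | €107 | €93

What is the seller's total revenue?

Merging the schedules and taking the best 4: 128 (C-1), 122 (D-1), 116 (D-2), 113 (C-2)
Highest rejected unit-bid = €107.
Allocation: C 2, D 2. Every unit priced at €107.
Revenue = 4 × 107 = €428.

Total revenue: €428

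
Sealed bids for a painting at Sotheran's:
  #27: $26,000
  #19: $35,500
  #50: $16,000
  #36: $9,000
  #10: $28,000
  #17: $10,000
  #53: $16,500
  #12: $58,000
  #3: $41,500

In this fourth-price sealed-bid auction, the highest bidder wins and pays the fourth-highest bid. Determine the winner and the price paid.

Bids in order: 58,000 (#12) > 41,500 (#3) > 35,500 (#19) > 28,000 (#10) > 26,000 (#27) > 16,500 (#53) > …
#12 wins; payment is bid #4 in the ranking = $28,000.

#12 pays $28,000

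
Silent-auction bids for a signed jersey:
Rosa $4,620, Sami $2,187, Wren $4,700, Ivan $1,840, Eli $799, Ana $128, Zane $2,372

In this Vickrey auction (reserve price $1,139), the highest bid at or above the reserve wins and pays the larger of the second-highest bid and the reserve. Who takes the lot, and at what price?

Wren pays $4,620

Sorting bids: 4,700 (Wren) > 4,620 (Rosa) > 2,372 (Zane) > 2,187 (Sami) > 1,840 (Ivan) > 799 (Eli) > …
Highest eligible bid: Wren at $4,700.
Second-highest bid $4,620 exceeds the reserve $1,139 → payment $4,620.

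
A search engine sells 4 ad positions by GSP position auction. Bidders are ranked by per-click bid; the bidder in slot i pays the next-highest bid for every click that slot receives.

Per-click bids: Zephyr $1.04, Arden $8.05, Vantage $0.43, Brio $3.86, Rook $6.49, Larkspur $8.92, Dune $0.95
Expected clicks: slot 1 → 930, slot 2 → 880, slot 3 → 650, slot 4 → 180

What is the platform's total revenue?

Total revenue: $15893.90

Ranked by bid: $8.92 (Larkspur) > $8.05 (Arden) > $6.49 (Rook) > $3.86 (Brio) > $1.04 (Zephyr) > …
Slot 1: Larkspur pays $8.05 × 930 = $7486.50
Slot 2: Arden pays $6.49 × 880 = $5711.20
Slot 3: Rook pays $3.86 × 650 = $2509.00
Slot 4: Brio pays $1.04 × 180 = $187.20
Total = $15893.90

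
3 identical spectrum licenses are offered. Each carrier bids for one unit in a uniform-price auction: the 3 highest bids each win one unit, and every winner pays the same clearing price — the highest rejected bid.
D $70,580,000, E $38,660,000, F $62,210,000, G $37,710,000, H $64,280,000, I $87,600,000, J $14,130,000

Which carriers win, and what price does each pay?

I, D, H; each pays $62,210,000

Sorting: 87,600,000 (I), 70,580,000 (D), 64,280,000 (H), 62,210,000 (F), 38,660,000 (E), …
Winners (3 units): I, D, H.
First losing bid is F's $62,210,000, which sets the uniform price.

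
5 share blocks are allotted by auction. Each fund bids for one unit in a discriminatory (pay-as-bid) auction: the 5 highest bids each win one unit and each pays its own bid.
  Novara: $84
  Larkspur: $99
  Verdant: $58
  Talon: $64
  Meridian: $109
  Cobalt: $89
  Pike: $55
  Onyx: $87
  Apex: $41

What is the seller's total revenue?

Total revenue: $468

Bids ranked high→low: 109 (Meridian), 99 (Larkspur), 89 (Cobalt), 87 (Onyx), 84 (Novara), 64 (Talon), 58 (Verdant), …
Winners (5 units): Meridian, Larkspur, Cobalt, Onyx, Novara.
Total revenue = 109 + 99 + 89 + 87 + 84 = $468.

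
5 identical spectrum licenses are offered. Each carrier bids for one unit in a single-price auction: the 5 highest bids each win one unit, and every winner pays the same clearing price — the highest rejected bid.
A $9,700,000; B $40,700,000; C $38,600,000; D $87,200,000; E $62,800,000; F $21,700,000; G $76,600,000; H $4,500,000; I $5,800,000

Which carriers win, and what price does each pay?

Sorting: 87,200,000 (D), 76,600,000 (G), 62,800,000 (E), 40,700,000 (B), 38,600,000 (C), 21,700,000 (F), 9,700,000 (A), …
Winners (5 units): D, G, E, B, C.
Clearing price = highest rejected bid = $21,700,000.

D, G, E, B, C; each pays $21,700,000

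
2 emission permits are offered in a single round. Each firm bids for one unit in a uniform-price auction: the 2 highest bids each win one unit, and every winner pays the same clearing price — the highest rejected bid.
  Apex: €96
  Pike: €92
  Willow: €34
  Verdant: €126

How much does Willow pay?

Ordering the bids: 126 (Verdant), 96 (Apex), 92 (Pike), 34 (Willow)
Winners (2 units): Verdant, Apex.
Highest unsuccessful bid: €92 → clearing price.
Willow does not win → pays €0.

Willow pays €0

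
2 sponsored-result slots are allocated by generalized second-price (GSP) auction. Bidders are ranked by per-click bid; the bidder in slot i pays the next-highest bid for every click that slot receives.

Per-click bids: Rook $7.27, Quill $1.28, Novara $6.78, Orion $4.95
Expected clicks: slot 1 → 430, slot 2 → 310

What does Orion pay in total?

Per-click bids in order: $7.27 (Rook) > $6.78 (Novara) > $4.95 (Orion) > …
Orion ranks below slot 2 → no slot, pays nothing.

Orion pays $0.00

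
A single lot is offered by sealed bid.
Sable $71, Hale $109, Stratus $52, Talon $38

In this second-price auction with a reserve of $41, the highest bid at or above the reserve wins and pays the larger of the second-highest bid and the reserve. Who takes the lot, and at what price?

Hale pays $71

Second-price auction with a reserve of $41: the highest bid at or above the reserve wins and pays the larger of the second-highest bid and the reserve.
Bids in order: 109 (Hale) > 71 (Sable) > 52 (Stratus) > 38 (Talon)
Hale has the top bid at or above the reserve ($109).
max(second-highest $71, reserve $41) = $71; the reserve does not bind.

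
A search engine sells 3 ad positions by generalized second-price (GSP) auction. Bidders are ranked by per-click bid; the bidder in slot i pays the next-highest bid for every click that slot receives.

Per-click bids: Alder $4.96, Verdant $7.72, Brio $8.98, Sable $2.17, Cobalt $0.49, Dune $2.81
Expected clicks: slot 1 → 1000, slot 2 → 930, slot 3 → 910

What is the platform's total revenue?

Total revenue: $14889.90

Ranked by bid: $8.98 (Brio) > $7.72 (Verdant) > $4.96 (Alder) > $2.81 (Dune) > …
Slot 1: Brio pays $7.72 × 1000 = $7720.00
Slot 2: Verdant pays $4.96 × 930 = $4612.80
Slot 3: Alder pays $2.81 × 910 = $2557.10
Total = $14889.90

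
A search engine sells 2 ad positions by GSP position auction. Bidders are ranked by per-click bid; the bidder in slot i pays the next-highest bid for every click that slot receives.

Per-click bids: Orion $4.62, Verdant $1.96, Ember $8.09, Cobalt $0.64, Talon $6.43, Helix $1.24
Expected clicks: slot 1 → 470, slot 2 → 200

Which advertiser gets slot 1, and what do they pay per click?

Sorting advertisers: $8.09 (Ember) > $6.43 (Talon) > $4.62 (Orion) > …
Slot 1 goes to the first-ranked bidder, Ember, who pays the next bid down: $6.43/click.

Ember; $6.43 per click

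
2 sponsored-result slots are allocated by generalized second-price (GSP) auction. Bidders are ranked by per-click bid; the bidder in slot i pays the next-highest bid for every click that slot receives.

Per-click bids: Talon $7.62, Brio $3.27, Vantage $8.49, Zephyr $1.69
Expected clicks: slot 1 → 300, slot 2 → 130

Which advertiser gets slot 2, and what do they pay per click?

Ranked by bid: $8.49 (Vantage) > $7.62 (Talon) > $3.27 (Brio) > …
Slot 2 goes to the second-ranked bidder, Talon, who pays the next bid down: $3.27/click.

Talon; $3.27 per click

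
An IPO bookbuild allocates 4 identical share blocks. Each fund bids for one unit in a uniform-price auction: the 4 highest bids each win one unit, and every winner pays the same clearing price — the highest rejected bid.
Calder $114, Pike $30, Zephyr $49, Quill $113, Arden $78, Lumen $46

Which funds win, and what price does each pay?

Bids ranked high→low: 114 (Calder), 113 (Quill), 78 (Arden), 49 (Zephyr), 46 (Lumen), 30 (Pike)
Winners (4 units): Calder, Quill, Arden, Zephyr.
First losing bid is Lumen's $46, which sets the uniform price.

Calder, Quill, Arden, Zephyr; each pays $46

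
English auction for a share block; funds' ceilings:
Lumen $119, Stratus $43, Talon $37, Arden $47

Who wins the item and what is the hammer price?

Sorting limits: 119 (Lumen) > 47 (Arden) > 43 (Stratus) > 37 (Talon)
Arden is the last rival to drop out, at $47; Lumen remains and wins at that price.

Lumen wins at $47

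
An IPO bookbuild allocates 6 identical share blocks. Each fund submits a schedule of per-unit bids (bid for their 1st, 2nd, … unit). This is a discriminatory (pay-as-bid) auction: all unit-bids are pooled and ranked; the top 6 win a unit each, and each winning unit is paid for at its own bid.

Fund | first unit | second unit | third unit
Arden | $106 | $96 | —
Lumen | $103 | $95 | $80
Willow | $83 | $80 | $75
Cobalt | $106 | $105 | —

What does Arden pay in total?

Pooled unit-bids ranked (top 6): 106 (Arden-1), 106 (Cobalt-1), 105 (Cobalt-2), 103 (Lumen-1), 96 (Arden-2), 95 (Lumen-2)
Next rejected bid: $83 (not a price — pay-as-bid).
Arden's winning unit-bids: 106 + 96 = $202.

Arden pays $202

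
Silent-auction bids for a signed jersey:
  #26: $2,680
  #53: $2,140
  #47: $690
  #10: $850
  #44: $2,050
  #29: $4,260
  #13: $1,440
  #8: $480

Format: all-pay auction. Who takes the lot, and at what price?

Bids ranked: 4,260 (#29) > 2,680 (#26) > 2,140 (#53) > 2,050 (#44) > 1,440 (#13) > 850 (#10) > …
#29 wins with the top bid; all bids are sunk regardless.

#29 pays $4,260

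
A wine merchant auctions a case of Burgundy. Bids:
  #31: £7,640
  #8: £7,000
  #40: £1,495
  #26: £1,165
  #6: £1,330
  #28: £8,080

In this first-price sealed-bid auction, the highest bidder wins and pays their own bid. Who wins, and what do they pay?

#28 pays £8,080

Rule: the highest bidder wins and pays their own bid.
Sorting bids: 8,080 (#28) > 7,640 (#31) > 7,000 (#8) > 1,495 (#40) > 1,330 (#6) > 1,165 (#26)
#28 is highest → pays own bid, £8,080.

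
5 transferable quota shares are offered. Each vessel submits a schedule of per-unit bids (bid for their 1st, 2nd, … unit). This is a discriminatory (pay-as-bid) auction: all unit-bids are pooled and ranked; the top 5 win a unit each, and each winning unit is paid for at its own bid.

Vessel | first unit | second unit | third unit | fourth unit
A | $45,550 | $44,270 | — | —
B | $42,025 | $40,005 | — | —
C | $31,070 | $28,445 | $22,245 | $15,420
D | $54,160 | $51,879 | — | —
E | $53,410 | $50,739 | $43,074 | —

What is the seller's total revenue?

Total revenue: $255,738

Pooled unit-bids ranked (top 5): 54,160 (D-1), 53,410 (E-1), 51,879 (D-2), 50,739 (E-2), 45,550 (A-1)
Next rejected bid: $44,270 (not a price — pay-as-bid).
Each winning unit pays its own bid.
Revenue = 54,160 + 53,410 + 51,879 + 50,739 + 45,550 = $255,738.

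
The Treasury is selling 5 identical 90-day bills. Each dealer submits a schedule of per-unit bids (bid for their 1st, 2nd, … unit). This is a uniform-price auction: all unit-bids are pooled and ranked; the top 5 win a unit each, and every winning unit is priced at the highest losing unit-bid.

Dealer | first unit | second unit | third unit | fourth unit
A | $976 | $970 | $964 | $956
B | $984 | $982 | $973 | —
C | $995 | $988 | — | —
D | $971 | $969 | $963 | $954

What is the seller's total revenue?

Total revenue: $4,865

All unit-bids, highest first — top 5: 995 (C-1), 988 (C-2), 984 (B-1), 982 (B-2), 976 (A-1)
First bid not allocated: $973.
Allocation: A 1, B 2, C 2. Every unit priced at $973.
Revenue = 5 × 973 = $4,865.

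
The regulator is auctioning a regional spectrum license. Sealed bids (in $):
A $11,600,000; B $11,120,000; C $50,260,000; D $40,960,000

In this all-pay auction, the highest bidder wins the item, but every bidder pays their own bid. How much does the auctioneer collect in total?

Sorting bids: 50,260,000 (C) > 40,960,000 (D) > 11,600,000 (A) > 11,120,000 (B)
C wins with the top bid; all bids are sunk regardless.
Every bidder forfeits their bid regardless of winning.
Revenue = 11,600,000 + 11,120,000 + 50,260,000 + 40,960,000 = $113,940,000.

Total revenue: $113,940,000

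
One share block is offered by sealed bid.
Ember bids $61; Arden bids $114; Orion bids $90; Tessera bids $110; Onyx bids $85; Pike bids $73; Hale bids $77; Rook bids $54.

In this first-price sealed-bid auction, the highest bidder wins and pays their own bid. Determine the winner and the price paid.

Sorting bids: 114 (Arden) > 110 (Tessera) > 90 (Orion) > 85 (Onyx) > 77 (Hale) > 73 (Pike) > …
Arden is highest → pays own bid, $114.

Arden pays $114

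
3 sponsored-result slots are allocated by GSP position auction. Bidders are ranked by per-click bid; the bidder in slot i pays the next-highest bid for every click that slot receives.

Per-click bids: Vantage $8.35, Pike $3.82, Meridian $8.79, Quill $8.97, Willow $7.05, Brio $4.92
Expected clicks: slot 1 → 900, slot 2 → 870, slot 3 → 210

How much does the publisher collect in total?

Total revenue: $16656.00

Per-click bids in order: $8.97 (Quill) > $8.79 (Meridian) > $8.35 (Vantage) > $7.05 (Willow) > …
Slot 1: Quill pays $8.79 × 900 = $7911.00
Slot 2: Meridian pays $8.35 × 870 = $7264.50
Slot 3: Vantage pays $7.05 × 210 = $1480.50
Total = $16656.00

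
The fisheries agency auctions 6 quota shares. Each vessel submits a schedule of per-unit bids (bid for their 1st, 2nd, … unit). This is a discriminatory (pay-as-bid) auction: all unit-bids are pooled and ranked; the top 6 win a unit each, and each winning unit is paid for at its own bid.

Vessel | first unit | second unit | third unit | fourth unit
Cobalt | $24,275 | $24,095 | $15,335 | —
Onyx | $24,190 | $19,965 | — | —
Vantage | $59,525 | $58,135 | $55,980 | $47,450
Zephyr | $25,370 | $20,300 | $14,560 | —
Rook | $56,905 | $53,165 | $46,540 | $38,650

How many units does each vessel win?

All unit-bids, highest first — top 6: 59,525 (Vantage-1), 58,135 (Vantage-2), 56,905 (Rook-1), 55,980 (Vantage-3), 53,165 (Rook-2), 47,450 (Vantage-4)
Next rejected bid: $46,540 (not a price — pay-as-bid).
Allocation: Rook 2, Vantage 4.

Rook 2, Vantage 4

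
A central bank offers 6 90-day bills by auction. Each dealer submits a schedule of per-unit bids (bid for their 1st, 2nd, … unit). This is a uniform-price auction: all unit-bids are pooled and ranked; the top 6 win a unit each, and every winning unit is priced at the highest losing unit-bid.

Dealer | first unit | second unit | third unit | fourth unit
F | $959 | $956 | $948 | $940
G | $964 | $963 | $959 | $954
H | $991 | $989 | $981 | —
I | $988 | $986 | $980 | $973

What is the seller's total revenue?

Pooled unit-bids ranked (top 6): 991 (H-1), 989 (H-2), 988 (I-1), 986 (I-2), 981 (H-3), 980 (I-3)
The (k+1)-th unit-bid is $973.
Allocation: H 3, I 3. Every unit priced at $973.
Revenue = 6 × 973 = $5,838.

Total revenue: $5,838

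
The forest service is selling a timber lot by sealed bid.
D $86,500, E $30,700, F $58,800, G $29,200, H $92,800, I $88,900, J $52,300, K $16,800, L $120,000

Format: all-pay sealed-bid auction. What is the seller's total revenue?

All-pay sealed-bid auction: the highest bidder wins the item, but every bidder pays their own bid.
Sorting bids: 120,000 (L) > 92,800 (H) > 88,900 (I) > 86,500 (D) > 58,800 (F) > 52,300 (J) > …
Every bidder forfeits their bid regardless of winning.
Revenue = 86,500 + 30,700 + 58,800 + 29,200 + 92,800 + 88,900 + 52,300 + 16,800 + 120,000 = $576,000.

Total revenue: $576,000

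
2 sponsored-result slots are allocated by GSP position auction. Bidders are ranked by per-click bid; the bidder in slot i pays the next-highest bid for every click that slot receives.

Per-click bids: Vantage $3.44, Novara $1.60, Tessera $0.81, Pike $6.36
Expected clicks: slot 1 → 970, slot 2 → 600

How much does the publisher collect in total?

Per-click bids in order: $6.36 (Pike) > $3.44 (Vantage) > $1.60 (Novara) > …
Slot 1: Pike pays $3.44 × 970 = $3336.80
Slot 2: Vantage pays $1.60 × 600 = $960.00
Total = $4296.80

Total revenue: $4296.80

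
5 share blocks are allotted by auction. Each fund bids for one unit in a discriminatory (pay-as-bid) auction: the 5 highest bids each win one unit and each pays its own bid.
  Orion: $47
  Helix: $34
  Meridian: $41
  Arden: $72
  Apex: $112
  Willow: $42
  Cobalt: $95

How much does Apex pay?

Apex pays $112

Bids ranked high→low: 112 (Apex), 95 (Cobalt), 72 (Arden), 47 (Orion), 42 (Willow), 41 (Meridian), 34 (Helix)
Winners (5 units): Apex, Cobalt, Arden, Orion, Willow.
Apex wins → own bid $112.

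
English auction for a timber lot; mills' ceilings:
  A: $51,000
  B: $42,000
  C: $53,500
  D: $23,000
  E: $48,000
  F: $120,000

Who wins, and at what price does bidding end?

F wins at $53,500

Limits in order: 120,000 (F) > 53,500 (C) > 51,000 (A) > 48,000 (E) > 42,000 (B) > 23,000 (D)
Once the price passes $53,500, only F is left; the hammer falls at C's limit of $53,500.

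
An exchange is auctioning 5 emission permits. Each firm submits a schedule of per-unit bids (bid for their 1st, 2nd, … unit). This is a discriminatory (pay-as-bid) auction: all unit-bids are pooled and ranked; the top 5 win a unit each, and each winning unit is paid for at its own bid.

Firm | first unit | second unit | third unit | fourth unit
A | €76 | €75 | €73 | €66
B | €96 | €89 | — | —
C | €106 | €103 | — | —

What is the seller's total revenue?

Merging the schedules and taking the best 5: 106 (C-1), 103 (C-2), 96 (B-1), 89 (B-2), 76 (A-1)
Next rejected bid: €75 (not a price — pay-as-bid).
Each winning unit pays its own bid.
Revenue = 106 + 103 + 96 + 89 + 76 = €470.

Total revenue: €470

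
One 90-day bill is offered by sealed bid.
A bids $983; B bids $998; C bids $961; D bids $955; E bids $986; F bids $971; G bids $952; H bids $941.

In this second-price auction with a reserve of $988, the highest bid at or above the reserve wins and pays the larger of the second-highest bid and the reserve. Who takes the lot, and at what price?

Rule: the highest bid at or above the reserve wins and pays the larger of the second-highest bid and the reserve.
Sorting bids: 998 (B) > 986 (E) > 983 (A) > 971 (F) > 961 (C) > 955 (D) > …
Highest eligible bid: B at $998.
max(second-highest $986, reserve $988) = $988.

B pays $988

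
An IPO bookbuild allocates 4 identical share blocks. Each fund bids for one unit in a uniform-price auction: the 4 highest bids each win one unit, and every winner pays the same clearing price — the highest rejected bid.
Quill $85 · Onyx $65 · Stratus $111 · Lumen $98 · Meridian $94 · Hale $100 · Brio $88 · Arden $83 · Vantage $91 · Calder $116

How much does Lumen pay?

Ordering the bids: 116 (Calder), 111 (Stratus), 100 (Hale), 98 (Lumen), 94 (Meridian), 91 (Vantage), …
The 4 highest are Calder, Stratus, Hale, Lumen.
Highest unsuccessful bid: $94 → clearing price.
Lumen wins → pays $94.

Lumen pays $94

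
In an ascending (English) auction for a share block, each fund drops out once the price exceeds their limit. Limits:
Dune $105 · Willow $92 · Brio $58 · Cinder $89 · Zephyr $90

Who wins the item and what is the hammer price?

Dune wins at $92

Rule: the price rises until one bidder remains; the winner pays the price at which the last rival dropped out.
Sorting limits: 105 (Dune) > 92 (Willow) > 90 (Zephyr) > 89 (Cinder) > 58 (Brio)
Once the price passes $92, only Dune is left; the hammer falls at Willow's limit of $92.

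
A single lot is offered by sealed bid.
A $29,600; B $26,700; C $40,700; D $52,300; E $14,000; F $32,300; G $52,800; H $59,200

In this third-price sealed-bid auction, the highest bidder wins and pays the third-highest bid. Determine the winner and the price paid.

H pays $52,300

Third-price sealed-bid auction: the highest bidder wins and pays the third-highest bid.
Bids in order: 59,200 (H) > 52,800 (G) > 52,300 (D) > 40,700 (C) > 32,300 (F) > 29,600 (A) > …
H is highest; pays the third-highest bid, $52,300.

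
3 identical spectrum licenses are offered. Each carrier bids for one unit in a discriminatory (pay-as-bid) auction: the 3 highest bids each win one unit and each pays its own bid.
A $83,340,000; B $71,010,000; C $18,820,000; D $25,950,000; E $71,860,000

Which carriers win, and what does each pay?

A $83,340,000, E $71,860,000, B $71,010,000

Ordering the bids: 83,340,000 (A), 71,860,000 (E), 71,010,000 (B), 25,950,000 (D), 18,820,000 (C)
The 3 highest are A, E, B.
Each winner pays its own bid: A $83,340,000, E $71,860,000, B $71,010,000.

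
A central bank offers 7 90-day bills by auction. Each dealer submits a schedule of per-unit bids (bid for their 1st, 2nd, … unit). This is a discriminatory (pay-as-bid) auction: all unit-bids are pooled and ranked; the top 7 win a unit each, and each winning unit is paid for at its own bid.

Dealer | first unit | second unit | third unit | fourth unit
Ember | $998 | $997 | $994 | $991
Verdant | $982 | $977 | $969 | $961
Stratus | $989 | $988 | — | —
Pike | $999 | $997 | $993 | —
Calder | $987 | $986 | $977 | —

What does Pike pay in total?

Pike pays $2,989

Merging the schedules and taking the best 7: 999 (Pike-1), 998 (Ember-1), 997 (Ember-2), 997 (Pike-2), 994 (Ember-3), 993 (Pike-3), 991 (Ember-4)
Next rejected bid: $989 (not a price — pay-as-bid).
Pike's winning unit-bids: 999 + 997 + 993 = $2,989.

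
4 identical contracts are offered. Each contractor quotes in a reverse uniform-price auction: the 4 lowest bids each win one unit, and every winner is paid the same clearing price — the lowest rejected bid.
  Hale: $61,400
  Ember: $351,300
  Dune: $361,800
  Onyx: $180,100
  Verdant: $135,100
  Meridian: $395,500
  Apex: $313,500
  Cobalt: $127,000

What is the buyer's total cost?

Total cost: $1,254,000

Sorting: 61,400 (Hale), 127,000 (Cobalt), 135,100 (Verdant), 180,100 (Onyx), 313,500 (Apex), 351,300 (Ember), …
The 4 lowest are Hale, Cobalt, Verdant, Onyx.
Lowest unsuccessful bid: $313,500 → clearing price.
Total cost = 4 × $313,500 = $1,254,000.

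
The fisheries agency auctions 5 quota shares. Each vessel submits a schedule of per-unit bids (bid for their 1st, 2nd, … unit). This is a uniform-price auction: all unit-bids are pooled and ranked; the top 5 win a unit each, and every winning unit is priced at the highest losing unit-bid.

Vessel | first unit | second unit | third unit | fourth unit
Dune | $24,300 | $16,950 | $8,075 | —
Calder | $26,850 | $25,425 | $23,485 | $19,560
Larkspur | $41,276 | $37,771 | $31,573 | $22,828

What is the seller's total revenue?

Total revenue: $121,500

Merging the schedules and taking the best 5: 41,276 (Larkspur-1), 37,771 (Larkspur-2), 31,573 (Larkspur-3), 26,850 (Calder-1), 25,425 (Calder-2)
Highest rejected unit-bid = $24,300.
Allocation: Calder 2, Larkspur 3. Every unit priced at $24,300.
Revenue = 5 × 24,300 = $121,500.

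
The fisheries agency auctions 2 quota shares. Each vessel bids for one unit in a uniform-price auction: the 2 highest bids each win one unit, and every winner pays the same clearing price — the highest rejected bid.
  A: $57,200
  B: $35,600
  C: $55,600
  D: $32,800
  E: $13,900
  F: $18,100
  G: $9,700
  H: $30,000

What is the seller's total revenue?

Ordering the bids: 57,200 (A), 55,600 (C), 35,600 (B), 32,800 (D), …
Top 2: A, C.
Highest unsuccessful bid: $35,600 → clearing price.
Total revenue = 2 × $35,600 = $71,200.

Total revenue: $71,200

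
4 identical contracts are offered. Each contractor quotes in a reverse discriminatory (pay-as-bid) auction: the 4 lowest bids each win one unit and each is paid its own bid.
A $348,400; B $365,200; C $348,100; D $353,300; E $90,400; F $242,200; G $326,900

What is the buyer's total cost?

Bids ranked low→high: 90,400 (E), 242,200 (F), 326,900 (G), 348,100 (C), 348,400 (A), 353,300 (D), …
The 4 lowest are E, F, G, C.
Total cost = 90,400 + 242,200 + 326,900 + 348,100 = $1,007,600.

Total cost: $1,007,600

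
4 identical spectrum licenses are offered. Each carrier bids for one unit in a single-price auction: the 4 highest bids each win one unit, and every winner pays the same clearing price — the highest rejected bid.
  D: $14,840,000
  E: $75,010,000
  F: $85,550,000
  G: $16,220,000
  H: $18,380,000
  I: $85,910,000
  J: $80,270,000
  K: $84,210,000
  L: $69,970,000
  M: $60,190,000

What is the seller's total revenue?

Ordering the bids: 85,910,000 (I), 85,550,000 (F), 84,210,000 (K), 80,270,000 (J), 75,010,000 (E), 69,970,000 (L), …
Winners (4 units): I, F, K, J.
First losing bid is E's $75,010,000, which sets the uniform price.
Total revenue = 4 × $75,010,000 = $300,040,000.

Total revenue: $300,040,000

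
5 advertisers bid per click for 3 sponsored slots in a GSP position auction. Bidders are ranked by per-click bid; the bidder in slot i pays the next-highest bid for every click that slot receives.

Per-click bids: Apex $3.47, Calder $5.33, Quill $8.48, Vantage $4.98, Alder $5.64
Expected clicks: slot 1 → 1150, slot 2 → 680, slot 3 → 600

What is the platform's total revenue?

Total revenue: $13098.40

Sorting advertisers: $8.48 (Quill) > $5.64 (Alder) > $5.33 (Calder) > $4.98 (Vantage) > …
Slot 1: Quill pays $5.64 × 1150 = $6486.00
Slot 2: Alder pays $5.33 × 680 = $3624.40
Slot 3: Calder pays $4.98 × 600 = $2988.00
Total = $13098.40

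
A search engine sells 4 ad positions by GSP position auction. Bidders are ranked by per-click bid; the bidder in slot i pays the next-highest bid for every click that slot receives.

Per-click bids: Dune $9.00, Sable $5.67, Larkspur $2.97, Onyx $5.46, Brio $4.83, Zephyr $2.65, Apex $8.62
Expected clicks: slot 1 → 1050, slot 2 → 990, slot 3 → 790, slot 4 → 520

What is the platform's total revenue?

Sorting advertisers: $9.00 (Dune) > $8.62 (Apex) > $5.67 (Sable) > $5.46 (Onyx) > $4.83 (Brio) > …
Slot 1: Dune pays $8.62 × 1050 = $9051.00
Slot 2: Apex pays $5.67 × 990 = $5613.30
Slot 3: Sable pays $5.46 × 790 = $4313.40
Slot 4: Onyx pays $4.83 × 520 = $2511.60
Total = $21489.30

Total revenue: $21489.30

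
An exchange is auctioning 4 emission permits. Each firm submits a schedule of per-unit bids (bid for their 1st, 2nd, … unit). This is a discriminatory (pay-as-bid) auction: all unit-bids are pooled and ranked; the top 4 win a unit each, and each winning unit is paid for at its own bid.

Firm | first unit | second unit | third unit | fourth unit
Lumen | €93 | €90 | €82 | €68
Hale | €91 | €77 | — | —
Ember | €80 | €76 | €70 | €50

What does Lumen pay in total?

All unit-bids, highest first — top 4: 93 (Lumen-1), 91 (Hale-1), 90 (Lumen-2), 82 (Lumen-3)
Next rejected bid: €80 (not a price — pay-as-bid).
Lumen's winning unit-bids: 93 + 90 + 82 = €265.

Lumen pays €265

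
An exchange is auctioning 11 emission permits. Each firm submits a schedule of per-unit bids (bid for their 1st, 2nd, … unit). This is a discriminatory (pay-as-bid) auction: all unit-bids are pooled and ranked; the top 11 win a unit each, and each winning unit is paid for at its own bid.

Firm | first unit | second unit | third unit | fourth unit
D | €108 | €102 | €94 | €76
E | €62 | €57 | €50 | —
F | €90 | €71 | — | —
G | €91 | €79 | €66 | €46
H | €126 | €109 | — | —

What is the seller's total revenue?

All unit-bids, highest first — top 11: 126 (H-1), 109 (H-2), 108 (D-1), 102 (D-2), 94 (D-3), 91 (G-1), 90 (F-1), 79 (G-2), 76 (D-4), 71 (F-2), 66 (G-3)
Next rejected bid: €62 (not a price — pay-as-bid).
Each winning unit pays its own bid.
Revenue = 126 + 109 + 108 + 102 + 94 + 91 + 90 + 79 + 76 + 71 + 66 = €1,012.

Total revenue: €1,012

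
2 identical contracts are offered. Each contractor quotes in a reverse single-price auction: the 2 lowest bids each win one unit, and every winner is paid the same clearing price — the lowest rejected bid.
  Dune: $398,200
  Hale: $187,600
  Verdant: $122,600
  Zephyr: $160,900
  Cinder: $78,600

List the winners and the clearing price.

Ordering the bids: 78,600 (Cinder), 122,600 (Verdant), 160,900 (Zephyr), 187,600 (Hale), …
The 2 lowest are Cinder, Verdant.
First losing bid is Zephyr's $160,900, which sets the uniform price.

Cinder, Verdant; each is paid $160,900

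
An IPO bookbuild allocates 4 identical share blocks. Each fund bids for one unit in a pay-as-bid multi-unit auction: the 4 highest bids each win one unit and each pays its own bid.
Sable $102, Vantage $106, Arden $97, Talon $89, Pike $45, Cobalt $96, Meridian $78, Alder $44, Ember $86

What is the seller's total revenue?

Total revenue: $401

Ordering the bids: 106 (Vantage), 102 (Sable), 97 (Arden), 96 (Cobalt), 89 (Talon), 86 (Ember), …
Winners (4 units): Vantage, Sable, Arden, Cobalt.
Total revenue = 106 + 102 + 97 + 96 = $401.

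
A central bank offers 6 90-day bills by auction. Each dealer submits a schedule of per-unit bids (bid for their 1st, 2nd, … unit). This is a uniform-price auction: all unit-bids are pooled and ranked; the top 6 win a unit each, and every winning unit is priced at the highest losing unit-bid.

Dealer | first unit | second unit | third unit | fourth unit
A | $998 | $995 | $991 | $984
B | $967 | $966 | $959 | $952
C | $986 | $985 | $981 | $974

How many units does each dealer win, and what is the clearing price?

All unit-bids, highest first — top 6: 998 (A-1), 995 (A-2), 991 (A-3), 986 (C-1), 985 (C-2), 984 (A-4)
First bid not allocated: $981.
Allocation: A 4, C 2.

A 4, C 2; clearing price $981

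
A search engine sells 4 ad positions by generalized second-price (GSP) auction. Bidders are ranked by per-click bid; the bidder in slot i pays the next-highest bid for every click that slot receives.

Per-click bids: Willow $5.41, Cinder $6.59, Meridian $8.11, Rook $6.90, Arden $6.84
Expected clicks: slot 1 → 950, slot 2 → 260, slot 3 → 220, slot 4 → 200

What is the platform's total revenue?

Total revenue: $10865.20

Per-click bids in order: $8.11 (Meridian) > $6.90 (Rook) > $6.84 (Arden) > $6.59 (Cinder) > $5.41 (Willow)
Slot 1: Meridian pays $6.90 × 950 = $6555.00
Slot 2: Rook pays $6.84 × 260 = $1778.40
Slot 3: Arden pays $6.59 × 220 = $1449.80
Slot 4: Cinder pays $5.41 × 200 = $1082.00
Total = $10865.20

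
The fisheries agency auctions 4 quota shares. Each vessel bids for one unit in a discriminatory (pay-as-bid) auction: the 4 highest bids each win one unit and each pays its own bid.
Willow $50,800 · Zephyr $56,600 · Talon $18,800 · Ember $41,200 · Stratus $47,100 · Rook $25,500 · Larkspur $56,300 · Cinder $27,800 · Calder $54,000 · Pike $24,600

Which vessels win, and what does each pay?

Ordering the bids: 56,600 (Zephyr), 56,300 (Larkspur), 54,000 (Calder), 50,800 (Willow), 47,100 (Stratus), 41,200 (Ember), …
The 4 highest are Zephyr, Larkspur, Calder, Willow.
Each winner pays its own bid: Zephyr $56,600, Larkspur $56,300, Calder $54,000, Willow $50,800.

Zephyr $56,600, Larkspur $56,300, Calder $54,000, Willow $50,800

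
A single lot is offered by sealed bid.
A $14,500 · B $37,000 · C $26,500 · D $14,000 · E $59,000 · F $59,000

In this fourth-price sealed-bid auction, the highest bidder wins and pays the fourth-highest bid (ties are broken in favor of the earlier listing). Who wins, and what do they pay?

E pays $26,500

Fourth-price sealed-bid auction: the highest bidder wins and pays the fourth-highest bid.
Sorting bids: 59,000 (E) > 59,000 (F) > 37,000 (B) > 26,500 (C) > 14,500 (A) > 14,000 (D)
E and F tie at $59,000; tie-break gives it to E.
E is highest; pays the fourth-highest bid, $26,500.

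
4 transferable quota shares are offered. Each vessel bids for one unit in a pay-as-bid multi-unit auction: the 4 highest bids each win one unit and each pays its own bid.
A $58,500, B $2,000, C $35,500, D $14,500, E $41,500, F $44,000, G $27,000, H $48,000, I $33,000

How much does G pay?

G pays $0

Ordering the bids: 58,500 (A), 48,000 (H), 44,000 (F), 41,500 (E), 35,500 (C), 33,000 (I), …
The 4 highest are A, H, F, E.
G does not win → $0.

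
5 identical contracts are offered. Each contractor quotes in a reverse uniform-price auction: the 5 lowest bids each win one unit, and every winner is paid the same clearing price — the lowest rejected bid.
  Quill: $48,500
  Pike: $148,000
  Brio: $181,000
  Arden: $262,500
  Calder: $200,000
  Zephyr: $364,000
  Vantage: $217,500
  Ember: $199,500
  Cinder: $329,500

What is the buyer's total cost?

Total cost: $1,087,500

Bids ranked low→high: 48,500 (Quill), 148,000 (Pike), 181,000 (Brio), 199,500 (Ember), 200,000 (Calder), 217,500 (Vantage), 262,500 (Arden), …
The 5 lowest are Quill, Pike, Brio, Ember, Calder.
Lowest unsuccessful bid: $217,500 → clearing price.
Total cost = 5 × $217,500 = $1,087,500.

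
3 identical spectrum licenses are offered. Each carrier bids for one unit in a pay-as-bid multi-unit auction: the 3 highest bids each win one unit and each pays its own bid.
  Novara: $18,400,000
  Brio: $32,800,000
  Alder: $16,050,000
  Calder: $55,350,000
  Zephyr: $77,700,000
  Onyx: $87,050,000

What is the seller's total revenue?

Total revenue: $220,100,000

Sorting: 87,050,000 (Onyx), 77,700,000 (Zephyr), 55,350,000 (Calder), 32,800,000 (Brio), 18,400,000 (Novara), …
Winners (3 units): Onyx, Zephyr, Calder.
Total revenue = 87,050,000 + 77,700,000 + 55,350,000 = $220,100,000.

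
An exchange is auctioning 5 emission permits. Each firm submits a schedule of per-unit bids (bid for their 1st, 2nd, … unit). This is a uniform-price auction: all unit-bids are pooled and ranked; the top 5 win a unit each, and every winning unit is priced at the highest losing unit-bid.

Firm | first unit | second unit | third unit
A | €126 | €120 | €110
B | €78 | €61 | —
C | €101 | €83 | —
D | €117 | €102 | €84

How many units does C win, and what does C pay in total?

Merging the schedules and taking the best 5: 126 (A-1), 120 (A-2), 117 (D-1), 110 (A-3), 102 (D-2)
Highest rejected unit-bid = €101.
C wins 0 unit(s) at €101 each.

C: 0 units, pays €0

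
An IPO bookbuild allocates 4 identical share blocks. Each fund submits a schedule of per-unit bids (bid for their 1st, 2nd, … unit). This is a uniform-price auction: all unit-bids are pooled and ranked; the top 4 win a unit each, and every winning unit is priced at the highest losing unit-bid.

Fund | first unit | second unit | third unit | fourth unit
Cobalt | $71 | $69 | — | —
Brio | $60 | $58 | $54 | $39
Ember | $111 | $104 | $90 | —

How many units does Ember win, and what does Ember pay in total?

Ember: 3 units, pays $207

Merging the schedules and taking the best 4: 111 (Ember-1), 104 (Ember-2), 90 (Ember-3), 71 (Cobalt-1)
Highest rejected unit-bid = $69.
Ember wins 3 unit(s) at $69 each.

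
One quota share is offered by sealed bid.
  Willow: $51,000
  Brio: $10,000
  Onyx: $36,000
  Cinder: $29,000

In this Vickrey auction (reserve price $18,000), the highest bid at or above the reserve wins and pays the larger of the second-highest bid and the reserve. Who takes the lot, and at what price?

Willow pays $36,000

Vickrey auction (reserve price $18,000): the highest bid at or above the reserve wins and pays the larger of the second-highest bid and the reserve.
Bids in order: 51,000 (Willow) > 36,000 (Onyx) > 29,000 (Cinder) > 10,000 (Brio)
Willow has the top bid at or above the reserve ($51,000).
Second-highest bid $36,000 exceeds the reserve $18,000 → payment $36,000.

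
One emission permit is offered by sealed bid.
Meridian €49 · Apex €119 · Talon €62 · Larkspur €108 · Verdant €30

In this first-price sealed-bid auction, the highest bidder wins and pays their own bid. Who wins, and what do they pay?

Rule: the highest bidder wins and pays their own bid.
Bids in order: 119 (Apex) > 108 (Larkspur) > 62 (Talon) > 49 (Meridian) > 30 (Verdant)
First-price: Apex pays what they bid, €119.

Apex pays €119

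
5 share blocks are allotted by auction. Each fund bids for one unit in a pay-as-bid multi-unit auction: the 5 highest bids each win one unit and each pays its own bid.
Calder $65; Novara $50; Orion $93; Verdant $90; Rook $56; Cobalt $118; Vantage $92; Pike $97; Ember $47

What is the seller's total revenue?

Total revenue: $490

Bids ranked high→low: 118 (Cobalt), 97 (Pike), 93 (Orion), 92 (Vantage), 90 (Verdant), 65 (Calder), 56 (Rook), …
Top 5: Cobalt, Pike, Orion, Vantage, Verdant.
Total revenue = 118 + 97 + 93 + 92 + 90 = $490.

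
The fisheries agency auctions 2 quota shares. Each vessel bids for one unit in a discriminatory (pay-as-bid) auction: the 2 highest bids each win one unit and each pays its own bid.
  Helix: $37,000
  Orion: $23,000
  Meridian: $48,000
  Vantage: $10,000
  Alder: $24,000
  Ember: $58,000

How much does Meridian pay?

Ordering the bids: 58,000 (Ember), 48,000 (Meridian), 37,000 (Helix), 24,000 (Alder), …
Top 2: Ember, Meridian.
Meridian wins → own bid $48,000.

Meridian pays $48,000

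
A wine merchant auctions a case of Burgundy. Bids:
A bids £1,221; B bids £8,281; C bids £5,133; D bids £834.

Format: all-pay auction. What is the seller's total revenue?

Bids in order: 8,281 (B) > 5,133 (C) > 1,221 (A) > 834 (D)
Every bidder forfeits their bid regardless of winning.
Revenue = 1,221 + 8,281 + 5,133 + 834 = £15,469.

Total revenue: £15,469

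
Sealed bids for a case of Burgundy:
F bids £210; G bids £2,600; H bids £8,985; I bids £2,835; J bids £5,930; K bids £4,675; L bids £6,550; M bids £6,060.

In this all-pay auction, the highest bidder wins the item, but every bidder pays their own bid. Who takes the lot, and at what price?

Sorting bids: 8,985 (H) > 6,550 (L) > 6,060 (M) > 5,930 (J) > 4,675 (K) > 2,835 (I) > …
H wins with the top bid; all bids are sunk regardless.

H pays £8,985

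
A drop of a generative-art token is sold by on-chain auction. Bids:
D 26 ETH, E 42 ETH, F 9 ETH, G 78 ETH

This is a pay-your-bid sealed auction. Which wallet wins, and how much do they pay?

G pays 78 ETH

Pay-your-bid sealed auction: the highest bidder wins and pays their own bid.
Bids ranked: 78 (G) > 42 (E) > 26 (D) > 9 (F)
First-price: G pays what they bid, 78 ETH.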